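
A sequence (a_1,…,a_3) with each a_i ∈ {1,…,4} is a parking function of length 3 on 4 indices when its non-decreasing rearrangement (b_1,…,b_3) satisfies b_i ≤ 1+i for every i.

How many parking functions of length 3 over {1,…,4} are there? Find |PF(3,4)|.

Count = (5−3)·5^(3−1) = 2 · 25 = 50 (Pollak)
One tuple (3,1,2) → sorted (1,2,3): b_i ≤ 1+i ∀i, a PF.

50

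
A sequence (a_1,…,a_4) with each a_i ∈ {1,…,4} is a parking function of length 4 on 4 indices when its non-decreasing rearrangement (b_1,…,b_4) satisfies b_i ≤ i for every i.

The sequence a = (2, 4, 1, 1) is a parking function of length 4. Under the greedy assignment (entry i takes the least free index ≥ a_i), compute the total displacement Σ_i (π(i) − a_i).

2

Σπ = 10 ({1..4} each once); Σa = 2+4+1+1 = 8; disp = 10−8 = 2.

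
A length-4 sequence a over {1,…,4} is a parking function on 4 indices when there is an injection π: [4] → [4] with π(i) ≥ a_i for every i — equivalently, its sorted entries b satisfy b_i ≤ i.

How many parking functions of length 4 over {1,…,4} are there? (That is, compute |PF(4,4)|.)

125

Count = (4+1−4)·(4+1)^{4−1} = 1·125 = 125
Check (1,4,1,3) → sorted (1,1,3,4): b_i ≤ i ∀i, a PF.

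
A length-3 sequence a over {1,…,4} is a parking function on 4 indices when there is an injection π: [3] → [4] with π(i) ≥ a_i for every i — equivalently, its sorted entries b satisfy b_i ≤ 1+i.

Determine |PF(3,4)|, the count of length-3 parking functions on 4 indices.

|PF| = (4−3+1)·(4+1)^(3−1) = 2·25 = 50
E.g. (3,2,3) → sorted (2,3,3): b_i ≤ 1+i ∀i, a PF.

50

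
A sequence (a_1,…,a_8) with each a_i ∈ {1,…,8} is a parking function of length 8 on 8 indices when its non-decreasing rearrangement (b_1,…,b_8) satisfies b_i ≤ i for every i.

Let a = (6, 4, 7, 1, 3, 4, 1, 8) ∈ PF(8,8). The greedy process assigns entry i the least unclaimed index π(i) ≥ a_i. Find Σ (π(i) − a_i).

2

Σπ(i) = 1+…+8 = 36; Σa = 6+4+7+1+3+4+1+8 = 34; disp = 36−34 = 2.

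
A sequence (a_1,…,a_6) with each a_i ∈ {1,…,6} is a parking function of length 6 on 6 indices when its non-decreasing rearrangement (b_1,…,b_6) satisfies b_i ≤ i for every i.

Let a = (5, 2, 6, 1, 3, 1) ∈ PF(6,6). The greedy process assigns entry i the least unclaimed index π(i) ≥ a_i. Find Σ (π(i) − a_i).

Σπ = 21 ({1..6} each once); Σa = 5+2+6+1+3+1 = 18; disp = 21−18 = 3.

3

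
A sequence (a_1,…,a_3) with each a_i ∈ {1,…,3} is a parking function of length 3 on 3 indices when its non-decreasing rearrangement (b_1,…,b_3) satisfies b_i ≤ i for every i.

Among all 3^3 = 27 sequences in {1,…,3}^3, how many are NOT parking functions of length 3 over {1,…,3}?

11

|PF| = 1·4^2 = 1·16 = 16 (Pollak)
E.g. (3,2,3) → sorted (2,3,3): b_1=2>1, not a PF.
3^3 − 16 = 27 − 16 = 11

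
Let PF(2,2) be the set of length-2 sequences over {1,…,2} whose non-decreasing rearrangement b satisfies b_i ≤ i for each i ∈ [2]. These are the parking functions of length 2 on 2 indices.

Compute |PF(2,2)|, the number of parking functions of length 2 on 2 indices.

Count = (2−2+1)·(2+1)^(2−1) = 1 · 3 = 3 (Konheim–Weiss)
Check (1,2) → sorted (1,2): b_i ≤ i ∀i, a PF.

3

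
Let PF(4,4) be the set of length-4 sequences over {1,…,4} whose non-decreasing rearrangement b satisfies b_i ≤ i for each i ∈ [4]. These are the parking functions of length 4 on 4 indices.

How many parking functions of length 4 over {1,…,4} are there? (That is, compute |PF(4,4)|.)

125

|PF(4,4)| = (5−4)·5^(4−1) = 1×125 = 125 [KW]
Check (1,2,3,3) → sorted (1,2,3,3): b_i ≤ i ∀i, a PF.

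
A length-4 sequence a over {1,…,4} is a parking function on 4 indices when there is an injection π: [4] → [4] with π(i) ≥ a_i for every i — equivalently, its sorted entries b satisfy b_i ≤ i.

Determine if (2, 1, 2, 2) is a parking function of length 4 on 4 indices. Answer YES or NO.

YES

Rearranged: b = (1, 2, 2, 2).
  b_1=1 ≤ 1
  b_2=2 ≤ 2
  b_3=2 ≤ 3
  b_4=2 ≤ 4
All bounds hold ⇒ YES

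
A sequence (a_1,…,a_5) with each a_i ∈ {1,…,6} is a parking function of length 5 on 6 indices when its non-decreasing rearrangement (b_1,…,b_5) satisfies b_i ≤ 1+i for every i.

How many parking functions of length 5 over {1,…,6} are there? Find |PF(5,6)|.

4802

Count = (6+1−5)·(6+1)^{5−1} = 2·2401 = 4802 (Konheim–Weiss)
Example (1,1,4,5,4) → sorted (1,1,4,4,5): b_i ≤ 1+i ∀i, a PF.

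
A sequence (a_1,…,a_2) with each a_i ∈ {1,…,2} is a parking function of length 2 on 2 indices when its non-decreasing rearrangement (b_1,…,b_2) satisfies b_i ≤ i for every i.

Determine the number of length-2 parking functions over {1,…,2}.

|PF| = 1·3^1 = 1×3 = 3 (Konheim–Weiss)
Example (1,2) → sorted (1,2): b_i ≤ i ∀i, a PF.

3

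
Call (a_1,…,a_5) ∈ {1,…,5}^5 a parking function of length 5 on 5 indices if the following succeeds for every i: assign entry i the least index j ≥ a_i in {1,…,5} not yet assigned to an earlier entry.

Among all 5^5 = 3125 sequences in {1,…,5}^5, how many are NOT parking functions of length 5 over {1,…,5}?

Count = 1·6^4 = 1 · 1296 = 1296 (Pollak)
One tuple (3,3,4,2,3) → sorted (2,3,3,3,4): b_1=2>1, not a PF.
Total 3125; non-PF = 3125−1296 = 1829

1829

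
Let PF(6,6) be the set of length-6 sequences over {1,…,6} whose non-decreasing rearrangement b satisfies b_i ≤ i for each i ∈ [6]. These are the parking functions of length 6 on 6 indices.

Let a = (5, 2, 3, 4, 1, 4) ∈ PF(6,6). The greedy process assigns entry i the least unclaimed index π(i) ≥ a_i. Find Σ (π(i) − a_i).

Σπ(i) = 1+…+6 = 21; Σa = 5+2+3+4+1+4 = 19; disp = 21−19 = 2.

2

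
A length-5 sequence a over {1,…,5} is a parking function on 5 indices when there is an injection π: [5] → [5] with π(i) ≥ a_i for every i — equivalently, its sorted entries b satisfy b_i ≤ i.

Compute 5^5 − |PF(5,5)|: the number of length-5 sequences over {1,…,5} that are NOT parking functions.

1829

|PF| = (5−5+1)·(5+1)^(5−1) = 1 · 1296 = 1296 (Pollak)
Example (4,2,4,3,5) → sorted (2,3,4,4,5): b_1=2>1, not a PF.
Total 3125; non-PF = 3125−1296 = 1829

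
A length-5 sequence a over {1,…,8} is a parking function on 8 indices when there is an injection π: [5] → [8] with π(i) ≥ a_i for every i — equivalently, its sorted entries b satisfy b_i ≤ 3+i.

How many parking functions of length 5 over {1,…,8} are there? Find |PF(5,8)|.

26244

Count = 4·9^4 = 4·6561 = 26244
E.g. (7,2,4,1,6) → sorted (1,2,4,6,7): b_i ≤ 3+i ∀i, a PF.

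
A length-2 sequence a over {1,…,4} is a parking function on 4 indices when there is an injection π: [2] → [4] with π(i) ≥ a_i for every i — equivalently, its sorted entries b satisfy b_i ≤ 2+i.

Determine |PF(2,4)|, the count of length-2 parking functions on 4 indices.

15

|PF| = (4+1−2)·(4+1)^{2−1} = 3 · 5 = 15 (Pollak)
Example (2,2) → sorted (2,2): b_i ≤ 2+i ∀i, a PF.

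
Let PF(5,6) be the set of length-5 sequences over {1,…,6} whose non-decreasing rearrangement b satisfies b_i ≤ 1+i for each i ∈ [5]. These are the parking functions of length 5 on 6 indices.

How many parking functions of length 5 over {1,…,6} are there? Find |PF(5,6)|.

|PF| = 2·7^4 = 2 · 2401 = 4802 (Konheim–Weiss)
Check (5,4,5,2,1) → sorted (1,2,4,5,5): b_i ≤ 1+i ∀i, a PF.

4802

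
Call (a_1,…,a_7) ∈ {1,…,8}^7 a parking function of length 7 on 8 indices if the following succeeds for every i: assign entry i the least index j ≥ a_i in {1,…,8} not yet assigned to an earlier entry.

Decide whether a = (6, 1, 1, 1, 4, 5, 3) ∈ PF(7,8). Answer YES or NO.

Sorted: b = (1, 1, 1, 3, 4, 5, 6).
  b_1=1 ≤ 2
  b_2=1 ≤ 3
  b_3=1 ≤ 4
  b_4=3 ≤ 5
  b_5=4 ≤ 6
  b_6=5 ≤ 7
  b_7=6 ≤ 8
All bounds hold ⇒ YES

YES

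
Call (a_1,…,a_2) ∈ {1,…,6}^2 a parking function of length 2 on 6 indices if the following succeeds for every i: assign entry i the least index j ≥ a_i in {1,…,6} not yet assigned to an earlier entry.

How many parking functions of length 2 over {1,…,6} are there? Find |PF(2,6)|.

|PF(2,6)| = (6−2+1)·(6+1)^(2−1) = 5×7 = 35 [KW]
Example (3,1) → sorted (1,3): b_i ≤ 4+i ∀i, a PF.

35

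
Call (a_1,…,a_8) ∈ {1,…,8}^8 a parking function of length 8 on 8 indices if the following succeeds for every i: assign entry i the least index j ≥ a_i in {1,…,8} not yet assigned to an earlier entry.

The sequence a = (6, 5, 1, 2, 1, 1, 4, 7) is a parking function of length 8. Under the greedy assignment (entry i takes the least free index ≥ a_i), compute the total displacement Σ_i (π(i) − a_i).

9

Σπ(i) = 1+…+8 = 36; Σa = 6+5+1+2+1+1+4+7 = 27; disp = 36−27 = 9.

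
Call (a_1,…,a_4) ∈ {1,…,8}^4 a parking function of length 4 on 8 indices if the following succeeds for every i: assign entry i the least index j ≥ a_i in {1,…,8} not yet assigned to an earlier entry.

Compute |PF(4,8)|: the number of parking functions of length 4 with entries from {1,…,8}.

3645

#PF = (8−4+1)·(8+1)^(4−1) = 5 · 729 = 3645
E.g. (2,5,3,7) → sorted (2,3,5,7): b_i ≤ 4+i ∀i, a PF.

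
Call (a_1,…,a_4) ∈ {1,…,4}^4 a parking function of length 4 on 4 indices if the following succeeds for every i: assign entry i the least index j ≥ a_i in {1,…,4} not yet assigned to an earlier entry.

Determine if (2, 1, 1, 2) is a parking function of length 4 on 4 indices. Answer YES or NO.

YES

Sorted: b = (1, 1, 2, 2).
  b_1=1 ≤ 1
  b_2=1 ≤ 2
  b_3=2 ≤ 3
  b_4=2 ≤ 4
All bounds hold ⇒ YES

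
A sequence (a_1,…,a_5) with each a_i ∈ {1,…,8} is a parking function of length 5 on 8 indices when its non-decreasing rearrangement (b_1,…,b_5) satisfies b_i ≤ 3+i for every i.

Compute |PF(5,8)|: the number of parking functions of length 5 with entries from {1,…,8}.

26244

#PF = (8−5+1)·(8+1)^(5−1) = 4×6561 = 26244
One tuple (4,8,6,6,2) → sorted (2,4,6,6,8): b_i ≤ 3+i ∀i, a PF.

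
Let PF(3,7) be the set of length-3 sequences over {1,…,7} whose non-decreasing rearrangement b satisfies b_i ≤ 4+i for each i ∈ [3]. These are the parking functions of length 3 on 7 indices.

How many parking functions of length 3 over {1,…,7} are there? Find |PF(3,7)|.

Count = (8−3)·8^(3−1) = 5×64 = 320 [KW]
One tuple (7,6,3) → sorted (3,6,7): b_i ≤ 4+i ∀i, a PF.

320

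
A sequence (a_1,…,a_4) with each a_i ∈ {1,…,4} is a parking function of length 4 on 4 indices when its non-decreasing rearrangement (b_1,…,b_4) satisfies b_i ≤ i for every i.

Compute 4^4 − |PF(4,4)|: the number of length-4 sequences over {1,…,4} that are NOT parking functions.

131

|PF| = (4−4+1)·(4+1)^(4−1) = 1×125 = 125 [KW]
One tuple (2,4,3,3) → sorted (2,3,3,4): b_1=2>1, not a PF.
Total 256; non-PF = 256−125 = 131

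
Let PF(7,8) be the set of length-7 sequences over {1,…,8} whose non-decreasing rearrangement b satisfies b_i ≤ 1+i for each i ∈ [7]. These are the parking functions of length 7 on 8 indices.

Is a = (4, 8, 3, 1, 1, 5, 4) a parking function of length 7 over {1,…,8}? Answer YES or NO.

Rearranged: b = (1, 1, 3, 4, 4, 5, 8).
  b_1=1 ≤ 2
  b_2=1 ≤ 3
  b_3=3 ≤ 4
  b_4=4 ≤ 5
  b_5=4 ≤ 6
  b_6=5 ≤ 7
  b_7=8 ≤ 8
All bounds hold ⇒ YES

YES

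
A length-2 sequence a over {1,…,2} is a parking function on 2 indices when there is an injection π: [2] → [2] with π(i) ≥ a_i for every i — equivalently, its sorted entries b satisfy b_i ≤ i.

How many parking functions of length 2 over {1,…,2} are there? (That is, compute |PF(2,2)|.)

Count = 1·3^1 = 1×3 = 3
E.g. (2,1) → sorted (1,2): b_i ≤ i ∀i, a PF.

3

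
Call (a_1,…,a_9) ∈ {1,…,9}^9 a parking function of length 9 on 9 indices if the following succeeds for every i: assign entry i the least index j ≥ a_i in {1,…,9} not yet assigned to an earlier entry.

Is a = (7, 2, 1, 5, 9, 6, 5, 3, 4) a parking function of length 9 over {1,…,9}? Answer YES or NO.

YES

Rearranged: b = (1, 2, 3, 4, 5, 5, 6, 7, 9).
  b_1=1 ≤ 1
  b_2=2 ≤ 2
  b_3=3 ≤ 3
  b_4=4 ≤ 4
  b_5=5 ≤ 5
  b_6=5 ≤ 6
  b_7=6 ≤ 7
  b_8=7 ≤ 8
  b_9=9 ≤ 9
All bounds hold ⇒ YES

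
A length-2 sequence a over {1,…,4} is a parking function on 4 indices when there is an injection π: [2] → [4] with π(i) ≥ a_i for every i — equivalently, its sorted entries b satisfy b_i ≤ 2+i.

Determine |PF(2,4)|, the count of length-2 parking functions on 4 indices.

|PF| = 3·5^1 = 3 · 5 = 15 [KW]
Example (4,2) → sorted (2,4): b_i ≤ 2+i ∀i, a PF.

15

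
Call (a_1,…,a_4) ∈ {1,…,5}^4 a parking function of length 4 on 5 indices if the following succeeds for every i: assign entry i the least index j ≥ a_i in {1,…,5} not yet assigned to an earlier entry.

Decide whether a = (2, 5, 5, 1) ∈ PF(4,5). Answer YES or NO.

NO

Sorted: b = (1, 2, 5, 5).
  b_1=1 ≤ 2
  b_2=2 ≤ 3
  b_3=5 > 4
  fails at i=3 ⇒ NO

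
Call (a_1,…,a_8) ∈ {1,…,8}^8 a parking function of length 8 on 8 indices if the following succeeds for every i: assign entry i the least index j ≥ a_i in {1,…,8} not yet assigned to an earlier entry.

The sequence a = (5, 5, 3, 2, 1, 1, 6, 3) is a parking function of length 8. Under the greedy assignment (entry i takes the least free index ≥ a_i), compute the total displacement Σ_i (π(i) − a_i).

Σπ = 8·9/2 = 36 (π permutes [8]); Σa = 5+5+3+2+1+1+6+3 = 26; disp = 36−26 = 10.

10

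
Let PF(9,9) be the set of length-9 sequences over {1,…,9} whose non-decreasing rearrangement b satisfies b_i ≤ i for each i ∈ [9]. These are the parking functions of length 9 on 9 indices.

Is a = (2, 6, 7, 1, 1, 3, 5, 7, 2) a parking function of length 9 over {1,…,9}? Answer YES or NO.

YES

Order a: b = (1, 1, 2, 2, 3, 5, 6, 7, 7).
  b_1=1 ≤ 1
  b_2=1 ≤ 2
  b_3=2 ≤ 3
  b_4=2 ≤ 4
  b_5=3 ≤ 5
  b_6=5 ≤ 6
  b_7=6 ≤ 7
  b_8=7 ≤ 8
  b_9=7 ≤ 9
All bounds hold ⇒ YES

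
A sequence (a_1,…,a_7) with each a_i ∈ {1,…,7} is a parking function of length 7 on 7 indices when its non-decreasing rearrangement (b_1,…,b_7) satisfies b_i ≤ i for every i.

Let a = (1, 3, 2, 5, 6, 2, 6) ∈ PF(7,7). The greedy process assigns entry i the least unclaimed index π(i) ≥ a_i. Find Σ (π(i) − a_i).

3

Σπ = 7·8/2 = 28 (π permutes [7]); Σa = 1+3+2+5+6+2+6 = 25; disp = 28−25 = 3.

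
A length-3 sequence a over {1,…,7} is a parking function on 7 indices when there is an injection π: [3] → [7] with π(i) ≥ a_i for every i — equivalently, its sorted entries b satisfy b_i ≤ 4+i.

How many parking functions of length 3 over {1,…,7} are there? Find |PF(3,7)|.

Count = (7+1−3)·(7+1)^{3−1} = 5×64 = 320 (Pollak)
E.g. (1,4,5) → sorted (1,4,5): b_i ≤ 4+i ∀i, a PF.

320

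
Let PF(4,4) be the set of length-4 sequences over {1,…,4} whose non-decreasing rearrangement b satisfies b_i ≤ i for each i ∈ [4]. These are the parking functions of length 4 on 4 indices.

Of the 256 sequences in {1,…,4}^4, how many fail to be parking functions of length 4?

131

#PF = (4+1−4)·(4+1)^{4−1} = 1×125 = 125
E.g. (3,3,4,2) → sorted (2,3,3,4): b_1=2>1, not a PF.
Total 256; non-PF = 256−125 = 131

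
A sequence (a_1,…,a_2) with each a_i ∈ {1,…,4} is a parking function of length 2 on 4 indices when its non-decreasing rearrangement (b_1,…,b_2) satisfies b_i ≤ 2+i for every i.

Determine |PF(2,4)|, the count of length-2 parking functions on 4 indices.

15

|PF(2,4)| = 3·5^1 = 3×5 = 15 (Pollak)
E.g. (3,4) → sorted (3,4): b_i ≤ 2+i ∀i, a PF.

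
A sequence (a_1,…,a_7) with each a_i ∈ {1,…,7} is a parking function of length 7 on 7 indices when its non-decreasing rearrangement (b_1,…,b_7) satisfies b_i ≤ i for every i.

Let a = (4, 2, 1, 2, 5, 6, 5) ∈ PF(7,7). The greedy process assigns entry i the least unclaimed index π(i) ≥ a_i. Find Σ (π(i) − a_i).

Σπ = 28 ({1..7} each once); Σa = 4+2+1+2+5+6+5 = 25; disp = 28−25 = 3.

3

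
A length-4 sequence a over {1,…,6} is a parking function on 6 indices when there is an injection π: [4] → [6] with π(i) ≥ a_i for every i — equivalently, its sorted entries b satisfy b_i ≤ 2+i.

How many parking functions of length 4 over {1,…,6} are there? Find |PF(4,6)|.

#PF = (6−4+1)·(6+1)^(4−1) = 3·343 = 1029
Example (1,1,6,2) → sorted (1,1,2,6): b_i ≤ 2+i ∀i, a PF.

1029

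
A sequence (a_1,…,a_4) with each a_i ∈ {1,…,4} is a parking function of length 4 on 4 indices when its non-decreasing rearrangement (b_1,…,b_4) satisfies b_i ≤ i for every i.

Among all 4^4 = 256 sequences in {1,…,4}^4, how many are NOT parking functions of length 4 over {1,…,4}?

|PF(4,4)| = (5−4)·5^(4−1) = 1×125 = 125 [KW]
E.g. (3,4,3,2) → sorted (2,3,3,4): b_1=2>1, not a PF.
4^4 − 125 = 256 − 125 = 131

131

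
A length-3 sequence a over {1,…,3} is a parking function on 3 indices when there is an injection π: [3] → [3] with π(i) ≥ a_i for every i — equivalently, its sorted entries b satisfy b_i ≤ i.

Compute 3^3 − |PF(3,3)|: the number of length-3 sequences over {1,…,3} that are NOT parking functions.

11

#PF = 1·4^2 = 1 · 16 = 16
Example (3,3,3) → sorted (3,3,3): b_1=3>1, not a PF.
3^3 − 16 = 27 − 16 = 11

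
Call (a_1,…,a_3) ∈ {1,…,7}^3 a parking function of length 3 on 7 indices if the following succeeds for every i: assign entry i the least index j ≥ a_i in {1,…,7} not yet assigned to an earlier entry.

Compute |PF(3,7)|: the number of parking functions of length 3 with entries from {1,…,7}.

#PF = (8−3)·8^(3−1) = 5×64 = 320
Check (1,2,2) → sorted (1,2,2): b_i ≤ 4+i ∀i, a PF.

320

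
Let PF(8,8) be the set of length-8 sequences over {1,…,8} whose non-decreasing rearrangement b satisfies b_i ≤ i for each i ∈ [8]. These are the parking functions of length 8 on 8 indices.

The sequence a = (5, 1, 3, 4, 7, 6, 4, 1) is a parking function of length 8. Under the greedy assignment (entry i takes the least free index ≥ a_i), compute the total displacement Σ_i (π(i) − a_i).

Σπ = 8·9/2 = 36 (π permutes [8]); Σa = 5+1+3+4+7+6+4+1 = 31; disp = 36−31 = 5.

5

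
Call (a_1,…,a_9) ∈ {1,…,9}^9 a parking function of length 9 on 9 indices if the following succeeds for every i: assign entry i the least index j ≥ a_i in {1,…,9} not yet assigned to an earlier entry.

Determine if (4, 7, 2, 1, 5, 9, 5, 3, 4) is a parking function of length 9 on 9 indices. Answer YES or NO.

YES

Order a: b = (1, 2, 3, 4, 4, 5, 5, 7, 9).
  b_1=1 ≤ 1
  b_2=2 ≤ 2
  b_3=3 ≤ 3
  b_4=4 ≤ 4
  b_5=4 ≤ 5
  b_6=5 ≤ 6
  b_7=5 ≤ 7
  b_8=7 ≤ 8
  b_9=9 ≤ 9
All bounds hold ⇒ YES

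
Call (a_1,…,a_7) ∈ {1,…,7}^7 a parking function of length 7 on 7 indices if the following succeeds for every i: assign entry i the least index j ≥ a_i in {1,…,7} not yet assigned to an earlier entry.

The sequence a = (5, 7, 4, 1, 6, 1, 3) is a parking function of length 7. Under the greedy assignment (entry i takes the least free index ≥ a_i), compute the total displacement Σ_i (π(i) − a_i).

1

Σπ = 28 ({1..7} each once); Σa = 5+7+4+1+6+1+3 = 27; disp = 28−27 = 1.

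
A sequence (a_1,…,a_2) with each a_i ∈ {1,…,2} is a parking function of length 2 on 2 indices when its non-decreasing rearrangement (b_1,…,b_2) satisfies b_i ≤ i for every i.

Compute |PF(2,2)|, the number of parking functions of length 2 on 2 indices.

Count = (2−2+1)·(2+1)^(2−1) = 1·3 = 3 (Konheim–Weiss)
Example (1,2) → sorted (1,2): b_i ≤ i ∀i, a PF.

3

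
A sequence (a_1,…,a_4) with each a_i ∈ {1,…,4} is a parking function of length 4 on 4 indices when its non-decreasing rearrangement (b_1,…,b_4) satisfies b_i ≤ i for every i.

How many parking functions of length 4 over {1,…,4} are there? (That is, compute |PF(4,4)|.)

125

|PF(4,4)| = (4−4+1)·(4+1)^(4−1) = 1 · 125 = 125 (Pollak)
Check (3,4,2,1) → sorted (1,2,3,4): b_i ≤ i ∀i, a PF.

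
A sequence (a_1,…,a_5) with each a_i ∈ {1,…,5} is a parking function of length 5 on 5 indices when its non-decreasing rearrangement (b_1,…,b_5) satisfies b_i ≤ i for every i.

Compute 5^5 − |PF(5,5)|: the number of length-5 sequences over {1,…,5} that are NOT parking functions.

1829

|PF| = (5−5+1)·(5+1)^(5−1) = 1·1296 = 1296
One tuple (4,5,4,2,3) → sorted (2,3,4,4,5): b_1=2>1, not a PF.
So 3125 − 1296 = 1829 fail.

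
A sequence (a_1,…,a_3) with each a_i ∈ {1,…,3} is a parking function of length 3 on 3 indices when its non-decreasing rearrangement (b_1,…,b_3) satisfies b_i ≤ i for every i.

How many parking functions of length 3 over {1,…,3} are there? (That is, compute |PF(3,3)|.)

16

#PF = (3+1−3)·(3+1)^{3−1} = 1 · 16 = 16 (Konheim–Weiss)
E.g. (1,2,2) → sorted (1,2,2): b_i ≤ i ∀i, a PF.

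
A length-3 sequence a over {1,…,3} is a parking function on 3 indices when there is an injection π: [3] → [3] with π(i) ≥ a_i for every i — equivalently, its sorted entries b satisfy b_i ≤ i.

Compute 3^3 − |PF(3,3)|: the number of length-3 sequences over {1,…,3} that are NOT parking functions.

Count = (4−3)·4^(3−1) = 1×16 = 16 [KW]
One tuple (3,2,3) → sorted (2,3,3): b_1=2>1, not a PF.
So 27 − 16 = 11 fail.

11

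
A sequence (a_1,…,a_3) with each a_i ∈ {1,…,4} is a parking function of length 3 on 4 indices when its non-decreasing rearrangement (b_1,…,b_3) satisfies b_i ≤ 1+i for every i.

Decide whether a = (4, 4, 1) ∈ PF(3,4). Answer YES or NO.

Sorted: b = (1, 4, 4).
  b_1=1 ≤ 2
  b_2=4 > 3
  fails at i=2 ⇒ NO

NO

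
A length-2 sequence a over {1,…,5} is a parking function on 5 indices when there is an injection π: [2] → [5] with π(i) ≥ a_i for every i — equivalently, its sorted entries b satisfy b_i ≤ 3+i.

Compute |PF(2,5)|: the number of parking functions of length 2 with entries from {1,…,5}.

24

|PF| = (6−2)·6^(2−1) = 4 · 6 = 24 [KW]
E.g. (2,5) → sorted (2,5): b_i ≤ 3+i ∀i, a PF.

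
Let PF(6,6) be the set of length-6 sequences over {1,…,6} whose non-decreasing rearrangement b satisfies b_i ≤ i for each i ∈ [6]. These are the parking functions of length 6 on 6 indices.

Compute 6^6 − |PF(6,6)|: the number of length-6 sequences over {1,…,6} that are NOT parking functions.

|PF(6,6)| = (7−6)·7^(6−1) = 1 · 16807 = 16807 [KW]
E.g. (6,6,5,6,6,3) → sorted (3,5,6,6,6,6): b_1=3>1, not a PF.
Total 46656; non-PF = 46656−16807 = 29849

29849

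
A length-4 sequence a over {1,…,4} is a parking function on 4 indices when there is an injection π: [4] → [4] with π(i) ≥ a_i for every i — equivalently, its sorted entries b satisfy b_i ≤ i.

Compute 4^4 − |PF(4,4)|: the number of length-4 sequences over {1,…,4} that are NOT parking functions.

#PF = (5−4)·5^(4−1) = 1·125 = 125
Check (3,3,3,3) → sorted (3,3,3,3): b_1=3>1, not a PF.
So 256 − 125 = 131 fail.

131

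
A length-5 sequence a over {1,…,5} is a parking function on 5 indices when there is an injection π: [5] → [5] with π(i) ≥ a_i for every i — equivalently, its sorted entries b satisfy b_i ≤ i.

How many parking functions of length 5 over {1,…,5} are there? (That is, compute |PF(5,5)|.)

|PF| = (5−5+1)·(5+1)^(5−1) = 1×1296 = 1296 (Pollak)
E.g. (3,2,1,2,2) → sorted (1,2,2,2,3): b_i ≤ i ∀i, a PF.

1296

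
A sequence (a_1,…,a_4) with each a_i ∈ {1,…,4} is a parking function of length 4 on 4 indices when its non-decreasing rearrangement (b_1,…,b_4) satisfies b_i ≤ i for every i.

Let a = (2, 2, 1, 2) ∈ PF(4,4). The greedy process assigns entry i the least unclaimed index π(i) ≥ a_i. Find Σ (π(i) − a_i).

Σπ(i) = 1+…+4 = 10; Σa = 2+2+1+2 = 7; disp = 10−7 = 3.

3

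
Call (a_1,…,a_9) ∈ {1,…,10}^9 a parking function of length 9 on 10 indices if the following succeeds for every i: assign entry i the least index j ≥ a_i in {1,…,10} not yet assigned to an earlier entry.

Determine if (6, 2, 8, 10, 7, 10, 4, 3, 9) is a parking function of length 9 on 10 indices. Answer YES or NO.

NO

Order a: b = (2, 3, 4, 6, 7, 8, 9, 10, 10).
  b_1=2 ≤ 2
  b_2=3 ≤ 3
  b_3=4 ≤ 4
  b_4=6 > 5
  fails at i=4 ⇒ NO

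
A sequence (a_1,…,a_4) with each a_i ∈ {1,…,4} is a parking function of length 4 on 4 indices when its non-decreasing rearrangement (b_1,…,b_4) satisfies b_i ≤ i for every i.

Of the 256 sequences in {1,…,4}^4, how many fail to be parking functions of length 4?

131

|PF(4,4)| = 1·5^3 = 1×125 = 125 (Pollak)
Example (4,4,3,2) → sorted (2,3,4,4): b_1=2>1, not a PF.
So 256 − 125 = 131 fail.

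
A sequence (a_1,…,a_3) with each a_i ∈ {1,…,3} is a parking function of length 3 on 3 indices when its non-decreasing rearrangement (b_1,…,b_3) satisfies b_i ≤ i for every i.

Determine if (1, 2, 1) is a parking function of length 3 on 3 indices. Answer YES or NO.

YES

Rearranged: b = (1, 1, 2).
  b_1=1 ≤ 1
  b_2=1 ≤ 2
  b_3=2 ≤ 3
All bounds hold ⇒ YES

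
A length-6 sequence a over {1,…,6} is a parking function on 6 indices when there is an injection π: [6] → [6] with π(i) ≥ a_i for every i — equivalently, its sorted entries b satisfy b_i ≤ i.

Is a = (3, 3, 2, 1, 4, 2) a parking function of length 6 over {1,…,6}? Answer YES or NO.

Order a: b = (1, 2, 2, 3, 3, 4).
  b_1=1 ≤ 1
  b_2=2 ≤ 2
  b_3=2 ≤ 3
  b_4=3 ≤ 4
  b_5=3 ≤ 5
  b_6=4 ≤ 6
All bounds hold ⇒ YES

YES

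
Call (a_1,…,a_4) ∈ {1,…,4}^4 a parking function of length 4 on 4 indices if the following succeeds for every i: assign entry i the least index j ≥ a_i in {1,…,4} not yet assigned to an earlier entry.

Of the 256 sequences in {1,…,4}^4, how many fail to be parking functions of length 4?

#PF = (5−4)·5^(4−1) = 1×125 = 125 (Pollak)
One tuple (3,3,4,4) → sorted (3,3,4,4): b_1=3>1, not a PF.
So 256 − 125 = 131 fail.

131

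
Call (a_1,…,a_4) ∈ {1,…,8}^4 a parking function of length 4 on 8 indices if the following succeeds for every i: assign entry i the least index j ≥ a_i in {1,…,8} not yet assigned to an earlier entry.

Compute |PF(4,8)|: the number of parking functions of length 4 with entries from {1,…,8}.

3645

Count = (8+1−4)·(8+1)^{4−1} = 5·729 = 3645 [KW]
Check (5,7,1,5) → sorted (1,5,5,7): b_i ≤ 4+i ∀i, a PF.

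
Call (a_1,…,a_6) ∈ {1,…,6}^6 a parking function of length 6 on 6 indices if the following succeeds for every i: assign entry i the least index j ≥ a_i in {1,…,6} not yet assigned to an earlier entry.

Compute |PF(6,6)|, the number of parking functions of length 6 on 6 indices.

16807

|PF| = (7−6)·7^(6−1) = 1·16807 = 16807 (Pollak)
Check (1,2,3,5,3,1) → sorted (1,1,2,3,3,5): b_i ≤ i ∀i, a PF.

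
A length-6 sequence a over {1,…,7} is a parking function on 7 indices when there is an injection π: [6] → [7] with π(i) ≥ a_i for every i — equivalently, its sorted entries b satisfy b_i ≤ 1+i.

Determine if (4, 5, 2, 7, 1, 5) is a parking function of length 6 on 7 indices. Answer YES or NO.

Rearranged: b = (1, 2, 4, 5, 5, 7).
  b_1=1 ≤ 2
  b_2=2 ≤ 3
  b_3=4 ≤ 4
  b_4=5 ≤ 5
  b_5=5 ≤ 6
  b_6=7 ≤ 7
All bounds hold ⇒ YES

YES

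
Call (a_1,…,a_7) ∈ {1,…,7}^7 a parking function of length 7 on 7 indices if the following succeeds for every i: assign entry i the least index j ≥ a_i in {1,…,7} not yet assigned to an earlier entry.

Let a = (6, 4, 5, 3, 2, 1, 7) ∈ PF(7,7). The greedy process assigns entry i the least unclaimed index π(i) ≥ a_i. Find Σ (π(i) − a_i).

0

Σπ = 7·8/2 = 28 (π permutes [7]); Σa = 6+4+5+3+2+1+7 = 28; disp = 28−28 = 0.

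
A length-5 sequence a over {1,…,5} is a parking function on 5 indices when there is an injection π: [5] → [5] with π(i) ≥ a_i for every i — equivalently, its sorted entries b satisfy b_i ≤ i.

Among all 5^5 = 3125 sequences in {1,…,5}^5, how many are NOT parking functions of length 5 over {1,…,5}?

1829

|PF(5,5)| = (5−5+1)·(5+1)^(5−1) = 1 · 1296 = 1296 (Konheim–Weiss)
Check (3,3,3,4,5) → sorted (3,3,3,4,5): b_1=3>1, not a PF.
So 3125 − 1296 = 1829 fail.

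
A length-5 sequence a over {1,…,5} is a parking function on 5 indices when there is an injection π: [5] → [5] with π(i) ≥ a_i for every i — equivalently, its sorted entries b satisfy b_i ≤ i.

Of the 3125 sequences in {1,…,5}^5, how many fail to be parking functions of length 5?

Count = (6−5)·6^(5−1) = 1×1296 = 1296
One tuple (3,2,5,5,5) → sorted (2,3,5,5,5): b_1=2>1, not a PF.
So 3125 − 1296 = 1829 fail.

1829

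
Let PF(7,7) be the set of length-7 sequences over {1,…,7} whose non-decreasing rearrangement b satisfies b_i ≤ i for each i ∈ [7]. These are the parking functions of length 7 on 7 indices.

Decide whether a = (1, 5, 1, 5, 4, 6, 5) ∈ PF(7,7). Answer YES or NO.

NO

Rearranged: b = (1, 1, 4, 5, 5, 5, 6).
  b_1=1 ≤ 1
  b_2=1 ≤ 2
  b_3=4 > 3
  fails at i=3 ⇒ NO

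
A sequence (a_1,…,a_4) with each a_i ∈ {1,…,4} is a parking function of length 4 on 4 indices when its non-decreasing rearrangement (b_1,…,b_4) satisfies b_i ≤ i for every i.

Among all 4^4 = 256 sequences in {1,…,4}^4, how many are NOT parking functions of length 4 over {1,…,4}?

131

|PF(4,4)| = (4+1−4)·(4+1)^{4−1} = 1·125 = 125
Check (4,4,4,3) → sorted (3,4,4,4): b_1=3>1, not a PF.
So 256 − 125 = 131 fail.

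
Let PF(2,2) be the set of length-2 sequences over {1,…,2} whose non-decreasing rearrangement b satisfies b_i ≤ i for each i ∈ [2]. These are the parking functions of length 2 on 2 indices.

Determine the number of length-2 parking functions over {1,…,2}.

#PF = 1·3^1 = 1×3 = 3
E.g. (1,2) → sorted (1,2): b_i ≤ i ∀i, a PF.

3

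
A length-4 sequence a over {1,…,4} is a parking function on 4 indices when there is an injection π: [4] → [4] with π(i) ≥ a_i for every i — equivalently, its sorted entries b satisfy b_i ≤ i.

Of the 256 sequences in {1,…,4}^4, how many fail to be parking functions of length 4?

|PF(4,4)| = (4+1−4)·(4+1)^{4−1} = 1×125 = 125 (Konheim–Weiss)
One tuple (3,3,1,3) → sorted (1,3,3,3): b_2=3>2, not a PF.
So 256 − 125 = 131 fail.

131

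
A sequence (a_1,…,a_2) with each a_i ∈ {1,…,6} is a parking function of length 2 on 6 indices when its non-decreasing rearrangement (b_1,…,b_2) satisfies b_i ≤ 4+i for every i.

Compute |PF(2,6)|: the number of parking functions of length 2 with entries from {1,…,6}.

|PF| = 5·7^1 = 5 · 7 = 35 (Pollak)
Example (6,5) → sorted (5,6): b_i ≤ 4+i ∀i, a PF.

35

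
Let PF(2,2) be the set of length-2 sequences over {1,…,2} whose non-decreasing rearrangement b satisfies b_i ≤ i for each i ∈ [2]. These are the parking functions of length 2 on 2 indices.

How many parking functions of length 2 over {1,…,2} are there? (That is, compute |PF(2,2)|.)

3

|PF(2,2)| = (2+1−2)·(2+1)^{2−1} = 1·3 = 3 [KW]
Example (2,1) → sorted (1,2): b_i ≤ i ∀i, a PF.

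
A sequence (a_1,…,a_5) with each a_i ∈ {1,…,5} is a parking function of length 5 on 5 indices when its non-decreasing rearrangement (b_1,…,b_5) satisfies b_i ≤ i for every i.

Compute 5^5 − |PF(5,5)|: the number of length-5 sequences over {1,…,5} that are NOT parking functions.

Count = (5−5+1)·(5+1)^(5−1) = 1 · 1296 = 1296 (Pollak)
Check (5,3,5,4,5) → sorted (3,4,5,5,5): b_1=3>1, not a PF.
5^5 − 1296 = 3125 − 1296 = 1829

1829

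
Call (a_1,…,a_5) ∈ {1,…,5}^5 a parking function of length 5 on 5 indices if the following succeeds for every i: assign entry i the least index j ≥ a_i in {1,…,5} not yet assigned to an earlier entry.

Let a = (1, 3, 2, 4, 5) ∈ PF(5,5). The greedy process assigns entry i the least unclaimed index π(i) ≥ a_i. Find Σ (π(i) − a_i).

0

Σπ = 15 ({1..5} each once); Σa = 1+3+2+4+5 = 15; disp = 15−15 = 0.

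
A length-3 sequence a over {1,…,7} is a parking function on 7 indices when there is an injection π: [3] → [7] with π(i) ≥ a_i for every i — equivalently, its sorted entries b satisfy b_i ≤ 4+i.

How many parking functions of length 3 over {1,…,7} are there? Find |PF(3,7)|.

320

|PF| = 5·8^2 = 5·64 = 320
One tuple (1,2,3) → sorted (1,2,3): b_i ≤ 4+i ∀i, a PF.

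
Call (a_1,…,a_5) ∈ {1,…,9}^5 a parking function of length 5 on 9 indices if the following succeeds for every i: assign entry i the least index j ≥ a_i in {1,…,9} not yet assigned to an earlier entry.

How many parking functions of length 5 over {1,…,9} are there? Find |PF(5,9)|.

50000

Count = (9+1−5)·(9+1)^{5−1} = 5×10000 = 50000
E.g. (3,3,2,1,4) → sorted (1,2,3,3,4): b_i ≤ 4+i ∀i, a PF.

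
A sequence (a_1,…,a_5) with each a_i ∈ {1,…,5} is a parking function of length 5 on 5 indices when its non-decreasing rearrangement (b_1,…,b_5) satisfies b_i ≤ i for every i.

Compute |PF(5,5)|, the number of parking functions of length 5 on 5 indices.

1296

|PF(5,5)| = (6−5)·6^(5−1) = 1·1296 = 1296 [KW]
One tuple (4,3,5,2,1) → sorted (1,2,3,4,5): b_i ≤ i ∀i, a PF.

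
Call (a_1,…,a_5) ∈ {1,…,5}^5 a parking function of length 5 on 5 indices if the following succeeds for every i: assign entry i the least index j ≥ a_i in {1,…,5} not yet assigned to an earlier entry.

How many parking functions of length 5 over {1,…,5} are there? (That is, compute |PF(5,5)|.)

Count = 1·6^4 = 1×1296 = 1296
E.g. (2,3,1,1,4) → sorted (1,1,2,3,4): b_i ≤ i ∀i, a PF.

1296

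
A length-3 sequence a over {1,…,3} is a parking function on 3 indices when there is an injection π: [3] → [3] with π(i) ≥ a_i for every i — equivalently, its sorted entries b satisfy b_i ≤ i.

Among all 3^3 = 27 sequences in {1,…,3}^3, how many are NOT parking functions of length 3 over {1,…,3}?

|PF| = 1·4^2 = 1·16 = 16 (Konheim–Weiss)
E.g. (3,2,3) → sorted (2,3,3): b_1=2>1, not a PF.
So 27 − 16 = 11 fail.

11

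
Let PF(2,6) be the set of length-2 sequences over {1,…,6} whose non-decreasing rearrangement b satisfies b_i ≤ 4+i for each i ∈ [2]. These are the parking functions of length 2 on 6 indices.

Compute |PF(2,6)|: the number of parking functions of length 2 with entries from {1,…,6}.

35

Count = (7−2)·7^(2−1) = 5·7 = 35 (Pollak)
Check (6,4) → sorted (4,6): b_i ≤ 4+i ∀i, a PF.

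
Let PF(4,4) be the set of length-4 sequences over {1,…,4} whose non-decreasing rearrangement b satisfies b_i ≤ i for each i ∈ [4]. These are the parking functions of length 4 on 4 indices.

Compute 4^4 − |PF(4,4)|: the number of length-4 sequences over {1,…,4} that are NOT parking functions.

Count = (5−4)·5^(4−1) = 1×125 = 125 (Konheim–Weiss)
E.g. (4,4,2,4) → sorted (2,4,4,4): b_1=2>1, not a PF.
4^4 − 125 = 256 − 125 = 131

131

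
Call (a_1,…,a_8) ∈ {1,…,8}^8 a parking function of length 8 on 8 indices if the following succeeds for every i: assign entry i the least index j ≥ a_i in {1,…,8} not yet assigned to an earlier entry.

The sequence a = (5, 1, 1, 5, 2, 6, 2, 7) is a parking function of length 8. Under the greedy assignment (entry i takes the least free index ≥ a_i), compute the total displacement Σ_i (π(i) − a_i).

Σπ = 36 ({1..8} each once); Σa = 5+1+1+5+2+6+2+7 = 29; disp = 36−29 = 7.

7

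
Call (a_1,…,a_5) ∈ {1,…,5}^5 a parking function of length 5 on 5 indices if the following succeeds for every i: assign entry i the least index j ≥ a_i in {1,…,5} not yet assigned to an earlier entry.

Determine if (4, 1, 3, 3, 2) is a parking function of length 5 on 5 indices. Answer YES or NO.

Rearranged: b = (1, 2, 3, 3, 4).
  b_1=1 ≤ 1
  b_2=2 ≤ 2
  b_3=3 ≤ 3
  b_4=3 ≤ 4
  b_5=4 ≤ 5
All bounds hold ⇒ YES

YES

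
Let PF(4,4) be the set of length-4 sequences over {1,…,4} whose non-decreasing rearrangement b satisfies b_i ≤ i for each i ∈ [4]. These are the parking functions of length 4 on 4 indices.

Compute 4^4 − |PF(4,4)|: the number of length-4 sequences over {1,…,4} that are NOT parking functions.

131

Count = 1·5^3 = 1·125 = 125 (Konheim–Weiss)
Check (3,4,4,3) → sorted (3,3,4,4): b_1=3>1, not a PF.
Total 256; non-PF = 256−125 = 131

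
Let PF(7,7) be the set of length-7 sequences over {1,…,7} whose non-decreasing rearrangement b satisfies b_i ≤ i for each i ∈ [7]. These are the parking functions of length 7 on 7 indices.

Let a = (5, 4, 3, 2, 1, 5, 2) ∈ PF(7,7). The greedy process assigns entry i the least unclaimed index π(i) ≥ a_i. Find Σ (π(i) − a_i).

Σπ = 7·8/2 = 28 (π permutes [7]); Σa = 5+4+3+2+1+5+2 = 22; disp = 28−22 = 6.

6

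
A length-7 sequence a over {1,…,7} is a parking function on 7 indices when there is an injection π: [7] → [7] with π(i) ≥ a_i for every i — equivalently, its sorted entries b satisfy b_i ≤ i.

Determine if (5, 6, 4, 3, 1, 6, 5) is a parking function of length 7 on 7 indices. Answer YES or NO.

Rearranged: b = (1, 3, 4, 5, 5, 6, 6).
  b_1=1 ≤ 1
  b_2=3 > 2
  fails at i=2 ⇒ NO

NO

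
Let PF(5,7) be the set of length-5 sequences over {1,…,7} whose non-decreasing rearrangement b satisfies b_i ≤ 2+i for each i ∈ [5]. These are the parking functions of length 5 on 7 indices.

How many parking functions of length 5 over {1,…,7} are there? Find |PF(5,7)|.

12288

#PF = (7−5+1)·(7+1)^(5−1) = 3×4096 = 12288 [KW]
Check (3,3,3,1,5) → sorted (1,3,3,3,5): b_i ≤ 2+i ∀i, a PF.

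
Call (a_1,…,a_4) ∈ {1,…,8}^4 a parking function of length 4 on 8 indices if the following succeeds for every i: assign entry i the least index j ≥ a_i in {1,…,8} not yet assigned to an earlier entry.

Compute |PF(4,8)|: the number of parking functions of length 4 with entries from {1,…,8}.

3645

#PF = 5·9^3 = 5×729 = 3645 (Konheim–Weiss)
One tuple (6,4,1,7) → sorted (1,4,6,7): b_i ≤ 4+i ∀i, a PF.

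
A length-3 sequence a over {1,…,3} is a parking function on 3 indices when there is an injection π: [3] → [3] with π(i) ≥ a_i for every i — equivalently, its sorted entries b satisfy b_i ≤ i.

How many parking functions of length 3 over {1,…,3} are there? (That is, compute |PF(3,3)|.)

|PF(3,3)| = 1·4^2 = 1·16 = 16 [KW]
E.g. (1,1,1) → sorted (1,1,1): b_i ≤ i ∀i, a PF.

16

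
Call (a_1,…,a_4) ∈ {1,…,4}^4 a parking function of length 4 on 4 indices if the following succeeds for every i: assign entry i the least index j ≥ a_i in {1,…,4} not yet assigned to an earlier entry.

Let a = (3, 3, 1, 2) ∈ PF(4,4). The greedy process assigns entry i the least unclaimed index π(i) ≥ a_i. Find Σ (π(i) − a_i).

1

Σπ(i) = 1+…+4 = 10; Σa = 3+3+1+2 = 9; disp = 10−9 = 1.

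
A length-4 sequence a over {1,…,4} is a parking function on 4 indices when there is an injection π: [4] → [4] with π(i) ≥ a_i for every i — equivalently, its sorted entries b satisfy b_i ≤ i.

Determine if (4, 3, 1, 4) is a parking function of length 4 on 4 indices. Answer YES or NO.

Rearranged: b = (1, 3, 4, 4).
  b_1=1 ≤ 1
  b_2=3 > 2
  fails at i=2 ⇒ NO

NO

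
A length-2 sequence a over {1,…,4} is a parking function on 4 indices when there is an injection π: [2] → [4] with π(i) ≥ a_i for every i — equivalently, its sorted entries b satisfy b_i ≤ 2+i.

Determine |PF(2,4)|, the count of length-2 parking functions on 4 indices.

15

Count = (4+1−2)·(4+1)^{2−1} = 3·5 = 15 [KW]
One tuple (2,1) → sorted (1,2): b_i ≤ 2+i ∀i, a PF.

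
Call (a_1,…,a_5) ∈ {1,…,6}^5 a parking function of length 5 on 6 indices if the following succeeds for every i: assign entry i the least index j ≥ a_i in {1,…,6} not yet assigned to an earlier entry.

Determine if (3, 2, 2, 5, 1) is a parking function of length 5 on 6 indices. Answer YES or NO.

YES

Order a: b = (1, 2, 2, 3, 5).
  b_1=1 ≤ 2
  b_2=2 ≤ 3
  b_3=2 ≤ 4
  b_4=3 ≤ 5
  b_5=5 ≤ 6
All bounds hold ⇒ YES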